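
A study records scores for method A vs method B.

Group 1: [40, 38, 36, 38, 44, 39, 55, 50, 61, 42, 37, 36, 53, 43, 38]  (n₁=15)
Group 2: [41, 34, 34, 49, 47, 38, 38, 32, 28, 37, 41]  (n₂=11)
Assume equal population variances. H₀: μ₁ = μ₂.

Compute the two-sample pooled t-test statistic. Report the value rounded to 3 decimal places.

test statistic = 1.837

x̄₁=43.333, s₁=7.798, n₁=15
x̄₂=38.091, s₂=6.236, n₂=11
s_p² = [14·7.798² + 10·6.236²]/24 = 51.6768
SE = √(s_p²·(1/15+1/11)) = 2.8536
t = (43.333−38.091)/2.8536 = 1.8371
df = 24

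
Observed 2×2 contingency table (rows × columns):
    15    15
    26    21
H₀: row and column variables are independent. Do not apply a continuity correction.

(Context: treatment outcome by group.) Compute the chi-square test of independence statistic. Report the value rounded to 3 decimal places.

test statistic = 0.208

Row totals [30, 47], col totals [41, 36], n=77
χ² = (15−15.97)²/15.97 + (15−14.03)²/14.03 + (26−25.03)²/25.03 + (21−21.97)²/21.97 = 0.2081
df = 1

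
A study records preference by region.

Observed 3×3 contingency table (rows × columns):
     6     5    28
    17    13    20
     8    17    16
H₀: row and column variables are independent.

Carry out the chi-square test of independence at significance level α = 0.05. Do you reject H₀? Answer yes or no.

Row totals [39, 50, 41], col totals [31, 35, 64], n=130
χ² = (6−9.30)²/9.30 + (5−10.50)²/10.50 + (28−19.20)²/19.20 + (17−11.92)²/11.92 + (13−13.46)²/13.46 + (20−24.62)²/24.62 + (8−9.78)²/9.78 + (17−11.04)²/11.04 + (16−20.18)²/20.18 = 15.5384
df = 4
p-value (upper-tail) = 0.00371
At α=0.05: p < α → reject H₀

reject H₀: yes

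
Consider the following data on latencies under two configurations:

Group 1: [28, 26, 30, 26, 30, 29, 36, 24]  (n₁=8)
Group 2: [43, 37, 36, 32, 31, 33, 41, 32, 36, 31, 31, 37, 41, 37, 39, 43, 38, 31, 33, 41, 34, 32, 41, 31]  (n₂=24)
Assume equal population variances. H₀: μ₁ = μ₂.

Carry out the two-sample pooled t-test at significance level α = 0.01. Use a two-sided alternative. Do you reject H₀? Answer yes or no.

reject H₀: yes

x̄₁=28.625, s₁=3.662, n₁=8
x̄₂=35.875, s₂=4.215, n₂=24
s_p² = [7·3.662² + 23·4.215²]/30 = 16.7500
SE = √(s_p²·(1/8+1/24)) = 1.6708
t = (28.625−35.875)/1.6708 = -4.3392
df = 30
p-value (two-sided) = 0.00015
At α=0.01: p < α → reject H₀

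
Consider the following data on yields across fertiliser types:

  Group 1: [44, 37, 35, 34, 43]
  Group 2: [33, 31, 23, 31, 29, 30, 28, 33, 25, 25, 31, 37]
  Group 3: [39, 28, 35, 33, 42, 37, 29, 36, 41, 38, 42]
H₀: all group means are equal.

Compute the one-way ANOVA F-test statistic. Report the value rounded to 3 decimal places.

Group means [38.60, 29.67, 36.36], grand mean 33.893
SSB = Σnᵢ(x̄ᵢ−x̄)² = 392.266; SSW = ΣΣ(x−x̄ᵢ)² = 490.412
MSB = 392.266/2 = 196.1332; MSW = 490.412/25 = 19.6165
F = MSB/MSW = 9.9984
df = (2, 25)

test statistic = 9.998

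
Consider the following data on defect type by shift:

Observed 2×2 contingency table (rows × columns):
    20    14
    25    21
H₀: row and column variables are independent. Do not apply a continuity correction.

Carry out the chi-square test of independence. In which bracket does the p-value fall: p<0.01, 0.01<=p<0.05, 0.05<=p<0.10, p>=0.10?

Row totals [34, 46], col totals [45, 35], n=80
χ² = (20−19.12)²/19.12 + (14−14.88)²/14.88 + (25−25.88)²/25.88 + (21−20.12)²/20.12 = 0.1591
df = 1
p-value (upper-tail) = 0.68995
→ bracket: p>=0.10

p-value bracket: p>=0.10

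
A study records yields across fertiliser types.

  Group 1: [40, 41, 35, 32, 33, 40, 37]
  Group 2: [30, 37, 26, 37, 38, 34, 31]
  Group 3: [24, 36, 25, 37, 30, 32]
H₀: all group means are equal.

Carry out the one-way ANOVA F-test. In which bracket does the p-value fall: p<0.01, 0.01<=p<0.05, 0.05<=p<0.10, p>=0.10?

p-value bracket: 0.05<=p<0.10

Group means [36.86, 33.29, 30.67], grand mean 33.750
SSB = Σnᵢ(x̄ᵢ−x̄)² = 126.131; SSW = ΣΣ(x−x̄ᵢ)² = 345.619
MSB = 126.131/2 = 63.0655; MSW = 345.619/17 = 20.3305
F = MSB/MSW = 3.1020
df = (2, 17)
p-value (upper-tail) = 0.07104
→ bracket: 0.05<=p<0.10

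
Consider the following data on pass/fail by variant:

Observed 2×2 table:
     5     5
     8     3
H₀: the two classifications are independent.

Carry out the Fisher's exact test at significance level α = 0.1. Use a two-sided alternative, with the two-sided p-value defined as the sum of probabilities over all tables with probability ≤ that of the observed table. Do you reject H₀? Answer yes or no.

reject H₀: no

Margins: r₁=10, r₂=11, c₁=13, c₂=8, n=21
p_obs = C(10,5)·C(11,8)/C(21,13); sum pmf over tables with pmf ≤ p_obs
p-value (two-sided) = 0.38700
At α=0.1: p ≥ α → fail to reject H₀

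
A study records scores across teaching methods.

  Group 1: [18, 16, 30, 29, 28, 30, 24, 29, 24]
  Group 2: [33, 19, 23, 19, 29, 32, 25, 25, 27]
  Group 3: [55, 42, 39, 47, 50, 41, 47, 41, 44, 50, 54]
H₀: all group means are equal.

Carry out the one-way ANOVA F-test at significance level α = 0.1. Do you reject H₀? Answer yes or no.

Group means [25.33, 25.78, 46.36], grand mean 33.448
SSB = Σnᵢ(x̄ᵢ−x̄)² = 2957.071; SSW = ΣΣ(x−x̄ᵢ)² = 722.101
MSB = 2957.071/2 = 1478.5357; MSW = 722.101/26 = 27.7731
F = MSB/MSW = 53.2362
df = (2, 26)
p-value (upper-tail) = 0.00000
At α=0.1: p < α → reject H₀

reject H₀: yes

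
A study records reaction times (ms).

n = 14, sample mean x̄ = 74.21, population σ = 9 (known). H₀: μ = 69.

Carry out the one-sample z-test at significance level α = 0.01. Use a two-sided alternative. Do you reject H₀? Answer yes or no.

reject H₀: no

SE = σ/√n = 9/√14 = 2.4054
z = (x̄−μ₀)/SE = (74.21−69)/2.4054 = 2.1660
p-value (two-sided) = 0.03031
At α=0.01: p ≥ α → fail to reject H₀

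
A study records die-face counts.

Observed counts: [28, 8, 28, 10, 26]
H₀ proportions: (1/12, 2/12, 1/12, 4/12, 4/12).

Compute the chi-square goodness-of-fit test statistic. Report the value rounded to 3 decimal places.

test statistic = 115.280

n = 100; E_i = n·p_i = [8.33, 16.67, 8.33, 33.33, 33.33]
χ² = (28−8.33)²/8.33 + (8−16.67)²/16.67 + (28−8.33)²/8.33 + (10−33.33)²/33.33 + (26−33.33)²/33.33 = 115.2800
df = 4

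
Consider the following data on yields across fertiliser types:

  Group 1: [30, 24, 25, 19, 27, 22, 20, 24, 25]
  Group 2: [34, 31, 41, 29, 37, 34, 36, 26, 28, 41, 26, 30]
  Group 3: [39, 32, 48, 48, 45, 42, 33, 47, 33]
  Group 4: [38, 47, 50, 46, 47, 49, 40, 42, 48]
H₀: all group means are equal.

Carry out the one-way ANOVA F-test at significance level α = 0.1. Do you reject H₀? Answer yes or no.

reject H₀: yes

Group means [24.00, 32.75, 40.78, 45.22], grand mean 35.462
SSB = Σnᵢ(x̄ᵢ−x̄)² = 2382.331; SSW = ΣΣ(x−x̄ᵢ)² = 903.361
MSB = 2382.331/3 = 794.1104; MSW = 903.361/35 = 25.8103
F = MSB/MSW = 30.7672
df = (3, 35)
p-value (upper-tail) = 0.00000
At α=0.1: p < α → reject H₀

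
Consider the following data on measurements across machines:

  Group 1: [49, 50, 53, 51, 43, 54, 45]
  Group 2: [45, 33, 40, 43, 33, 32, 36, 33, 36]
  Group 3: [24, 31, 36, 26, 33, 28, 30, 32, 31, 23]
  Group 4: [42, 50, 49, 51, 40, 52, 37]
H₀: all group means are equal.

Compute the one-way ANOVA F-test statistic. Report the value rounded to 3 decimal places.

Group means [49.29, 36.78, 29.40, 45.86], grand mean 39.121
SSB = Σnᵢ(x̄ᵢ−x̄)² = 2035.274; SSW = ΣΣ(x−x̄ᵢ)² = 652.241
MSB = 2035.274/3 = 678.4246; MSW = 652.241/29 = 22.4911
F = MSB/MSW = 30.1642
df = (3, 29)

test statistic = 30.164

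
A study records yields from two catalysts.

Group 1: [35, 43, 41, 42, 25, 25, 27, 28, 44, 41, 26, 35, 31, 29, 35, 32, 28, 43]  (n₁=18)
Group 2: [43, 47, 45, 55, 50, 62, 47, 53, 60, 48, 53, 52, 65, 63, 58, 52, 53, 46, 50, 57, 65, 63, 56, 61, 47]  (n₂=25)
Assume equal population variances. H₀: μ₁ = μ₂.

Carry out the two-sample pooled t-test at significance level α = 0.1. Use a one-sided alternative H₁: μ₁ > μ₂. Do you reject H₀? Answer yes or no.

x̄₁=33.889, s₁=6.910, n₁=18
x̄₂=54.040, s₂=6.693, n₂=25
s_p² = [17·6.910² + 24·6.693²]/41 = 46.0180
SE = √(s_p²·(1/18+1/25)) = 2.0970
t = (33.889−54.040)/2.0970 = -9.6096
df = 41
p-value (one-sided, H₁ greater) = 1.00000
At α=0.1: p ≥ α → fail to reject H₀

reject H₀: no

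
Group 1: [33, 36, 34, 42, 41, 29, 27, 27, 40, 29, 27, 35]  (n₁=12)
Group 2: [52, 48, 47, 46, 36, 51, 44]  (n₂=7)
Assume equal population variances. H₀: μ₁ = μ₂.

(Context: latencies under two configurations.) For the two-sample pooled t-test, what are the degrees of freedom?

df = n₁ + n₂ − 2 = 12 + 7 − 2 = 17

degrees of freedom = 17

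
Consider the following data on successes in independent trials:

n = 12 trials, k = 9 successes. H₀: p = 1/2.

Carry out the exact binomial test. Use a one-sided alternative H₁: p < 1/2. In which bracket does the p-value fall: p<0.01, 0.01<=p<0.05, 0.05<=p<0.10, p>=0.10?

p-value bracket: p>=0.10

Exact binomial: n=12, k=9, p₀=1/2=0.5000
P(X≤9) from Σ C(n,i)·p₀^i·(1−p₀)^(n−i)
p-value (one-sided, H₁ less) = 0.98071
→ bracket: p>=0.10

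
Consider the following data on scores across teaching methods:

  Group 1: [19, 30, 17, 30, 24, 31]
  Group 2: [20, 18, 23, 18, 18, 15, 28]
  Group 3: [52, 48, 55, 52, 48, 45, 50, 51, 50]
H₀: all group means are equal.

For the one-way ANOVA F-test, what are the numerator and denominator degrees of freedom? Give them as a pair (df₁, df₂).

k = 3 groups, N = 22 total
df = (k−1, N−k) = (3−1, 22−3) = (2, 19)

degrees of freedom = [2, 19]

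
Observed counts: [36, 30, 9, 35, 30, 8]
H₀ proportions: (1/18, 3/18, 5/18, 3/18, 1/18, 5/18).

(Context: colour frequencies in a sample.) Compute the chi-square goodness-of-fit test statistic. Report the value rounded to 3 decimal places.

n = 148; E_i = n·p_i = [8.22, 24.67, 41.11, 24.67, 8.22, 41.11]
χ² = (36−8.22)²/8.22 + (30−24.67)²/24.67 + (9−41.11)²/41.11 + (35−24.67)²/24.67 + (30−8.22)²/8.22 + (8−41.11)²/41.11 = 208.7568
df = 5

test statistic = 208.757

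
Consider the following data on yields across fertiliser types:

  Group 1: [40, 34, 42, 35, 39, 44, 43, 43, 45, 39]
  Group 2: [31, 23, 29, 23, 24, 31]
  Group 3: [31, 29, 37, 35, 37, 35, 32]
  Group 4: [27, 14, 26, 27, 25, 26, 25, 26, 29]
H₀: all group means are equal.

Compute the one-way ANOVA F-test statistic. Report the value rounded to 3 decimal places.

test statistic = 30.461

Group means [40.40, 26.83, 33.71, 25.00], grand mean 32.062
SSB = Σnᵢ(x̄ᵢ−x̄)² = 1327.213; SSW = ΣΣ(x−x̄ᵢ)² = 406.662
MSB = 1327.213/3 = 442.4044; MSW = 406.662/28 = 14.5236
F = MSB/MSW = 30.4610
df = (3, 28)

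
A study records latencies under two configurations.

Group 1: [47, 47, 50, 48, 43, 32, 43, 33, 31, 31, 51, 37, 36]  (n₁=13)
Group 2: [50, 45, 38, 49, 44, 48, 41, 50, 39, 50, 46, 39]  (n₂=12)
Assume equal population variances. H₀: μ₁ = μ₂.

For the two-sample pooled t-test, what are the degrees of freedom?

df = n₁ + n₂ − 2 = 13 + 12 − 2 = 23

degrees of freedom = 23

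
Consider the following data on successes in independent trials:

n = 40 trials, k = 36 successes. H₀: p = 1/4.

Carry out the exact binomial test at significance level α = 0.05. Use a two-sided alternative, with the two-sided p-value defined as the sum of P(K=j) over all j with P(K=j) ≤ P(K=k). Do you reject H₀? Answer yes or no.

Exact binomial: n=40, k=36, p₀=1/4=0.2500
P(X=j) = C(n,j)·p₀^j·(1−p₀)^(n−j); p = Σ P(X=j) over j with P(X=j) ≤ P(X=36)
p-value (two-sided) = 0.00000
At α=0.05: p < α → reject H₀

reject H₀: yes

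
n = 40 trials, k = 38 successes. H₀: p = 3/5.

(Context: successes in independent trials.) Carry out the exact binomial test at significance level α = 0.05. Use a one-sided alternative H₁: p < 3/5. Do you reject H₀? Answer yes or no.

reject H₀: no

Exact binomial: n=40, k=38, p₀=3/5=0.6000
P(X≤38) from Σ C(n,i)·p₀^i·(1−p₀)^(n−i)
p-value (one-sided, H₁ less) = 1.00000
At α=0.05: p ≥ α → fail to reject H₀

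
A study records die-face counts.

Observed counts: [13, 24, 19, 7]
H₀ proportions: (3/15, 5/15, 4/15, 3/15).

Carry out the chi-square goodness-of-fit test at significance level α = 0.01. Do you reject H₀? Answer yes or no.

reject H₀: no

n = 63; E_i = n·p_i = [12.60, 21.00, 16.80, 12.60]
χ² = (13−12.60)²/12.60 + (24−21.00)²/21.00 + (19−16.80)²/16.80 + (7−12.60)²/12.60 = 3.2183
df = 3
p-value (upper-tail) = 0.35918
At α=0.01: p ≥ α → fail to reject H₀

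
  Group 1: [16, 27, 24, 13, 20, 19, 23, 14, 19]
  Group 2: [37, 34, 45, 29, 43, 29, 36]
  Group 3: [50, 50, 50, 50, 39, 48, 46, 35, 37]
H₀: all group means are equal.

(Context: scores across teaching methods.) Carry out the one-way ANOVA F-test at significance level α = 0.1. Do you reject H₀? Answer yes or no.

Group means [19.44, 36.14, 45.00], grand mean 33.320
SSB = Σnᵢ(x̄ᵢ−x̄)² = 3016.361; SSW = ΣΣ(x−x̄ᵢ)² = 717.079
MSB = 3016.361/2 = 1508.1803; MSW = 717.079/22 = 32.5945
F = MSB/MSW = 46.2710
df = (2, 22)
p-value (upper-tail) = 0.00000
At α=0.1: p < α → reject H₀

reject H₀: yes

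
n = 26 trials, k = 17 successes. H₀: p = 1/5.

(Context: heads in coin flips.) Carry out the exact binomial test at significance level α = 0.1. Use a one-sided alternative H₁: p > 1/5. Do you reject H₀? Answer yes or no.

Exact binomial: n=26, k=17, p₀=1/5=0.2000
P(X≥17) from Σ C(n,i)·p₀^i·(1−p₀)^(n−i)
p-value (one-sided, H₁ greater) = 0.00000
At α=0.1: p < α → reject H₀

reject H₀: yes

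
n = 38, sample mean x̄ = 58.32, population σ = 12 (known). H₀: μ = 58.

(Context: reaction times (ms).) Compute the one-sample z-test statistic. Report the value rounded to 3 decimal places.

test statistic = 0.164

SE = σ/√n = 12/√38 = 1.9467
z = (x̄−μ₀)/SE = (58.32−58)/1.9467 = 0.1644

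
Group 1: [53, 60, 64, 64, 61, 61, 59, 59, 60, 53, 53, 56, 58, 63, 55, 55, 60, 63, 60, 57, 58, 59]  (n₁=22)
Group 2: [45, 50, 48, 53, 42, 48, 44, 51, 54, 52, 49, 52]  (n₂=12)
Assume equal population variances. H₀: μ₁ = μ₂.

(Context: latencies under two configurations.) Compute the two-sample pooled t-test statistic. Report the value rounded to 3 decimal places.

test statistic = 7.604

x̄₁=58.682, s₁=3.428, n₁=22
x̄₂=49.000, s₂=3.766, n₂=12
s_p² = [21·3.428² + 11·3.766²]/32 = 12.5866
SE = √(s_p²·(1/22+1/12)) = 1.2732
t = (58.682−49.000)/1.2732 = 7.6044
df = 32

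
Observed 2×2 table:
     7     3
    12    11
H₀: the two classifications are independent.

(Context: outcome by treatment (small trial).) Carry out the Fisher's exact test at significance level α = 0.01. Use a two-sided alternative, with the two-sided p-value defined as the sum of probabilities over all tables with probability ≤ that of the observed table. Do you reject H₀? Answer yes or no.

reject H₀: no

Margins: r₁=10, r₂=23, c₁=19, c₂=14, n=33
p_obs = C(10,7)·C(23,12)/C(33,19); sum pmf over tables with pmf ≤ p_obs
p-value (two-sided) = 0.45508
At α=0.01: p ≥ α → fail to reject H₀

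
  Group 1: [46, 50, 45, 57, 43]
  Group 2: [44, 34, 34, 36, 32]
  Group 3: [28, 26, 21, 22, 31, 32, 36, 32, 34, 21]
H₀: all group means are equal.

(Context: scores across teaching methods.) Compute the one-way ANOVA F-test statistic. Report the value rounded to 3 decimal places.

test statistic = 23.024

Group means [48.20, 36.00, 28.30], grand mean 35.200
SSB = Σnᵢ(x̄ᵢ−x̄)² = 1324.300; SSW = ΣΣ(x−x̄ᵢ)² = 488.900
MSB = 1324.300/2 = 662.1500; MSW = 488.900/17 = 28.7588
F = MSB/MSW = 23.0242
df = (2, 17)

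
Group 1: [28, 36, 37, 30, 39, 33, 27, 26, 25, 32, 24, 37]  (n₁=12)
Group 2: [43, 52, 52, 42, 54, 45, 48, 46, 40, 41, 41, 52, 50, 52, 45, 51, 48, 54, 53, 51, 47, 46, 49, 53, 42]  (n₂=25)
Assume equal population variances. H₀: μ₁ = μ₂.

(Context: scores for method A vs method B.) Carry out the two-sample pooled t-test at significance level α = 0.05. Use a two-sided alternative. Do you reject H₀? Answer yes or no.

x̄₁=31.167, s₁=5.237, n₁=12
x̄₂=47.880, s₂=4.540, n₂=25
s_p² = [11·5.237² + 24·4.540²]/35 = 22.7516
SE = √(s_p²·(1/12+1/25)) = 1.6751
t = (31.167−47.880)/1.6751 = -9.9774
df = 35
p-value (two-sided) = 0.00000
At α=0.05: p < α → reject H₀

reject H₀: yes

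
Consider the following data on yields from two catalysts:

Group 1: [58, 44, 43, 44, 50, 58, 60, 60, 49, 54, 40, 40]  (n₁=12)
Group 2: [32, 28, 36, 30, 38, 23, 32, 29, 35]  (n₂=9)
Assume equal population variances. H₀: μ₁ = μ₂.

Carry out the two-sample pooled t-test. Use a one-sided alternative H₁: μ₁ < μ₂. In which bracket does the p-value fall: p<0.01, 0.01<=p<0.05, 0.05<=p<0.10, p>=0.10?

x̄₁=50.000, s₁=7.781, n₁=12
x̄₂=31.444, s₂=4.586, n₂=9
s_p² = [11·7.781² + 8·4.586²]/19 = 43.9064
SE = √(s_p²·(1/12+1/9)) = 2.9219
t = (50.000−31.444)/2.9219 = 6.3506
df = 19
p-value (one-sided, H₁ less) = 1.00000
→ bracket: p>=0.10

p-value bracket: p>=0.10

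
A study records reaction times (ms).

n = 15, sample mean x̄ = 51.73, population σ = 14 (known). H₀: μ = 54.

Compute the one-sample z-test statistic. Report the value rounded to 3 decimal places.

test statistic = -0.628

SE = σ/√n = 14/√15 = 3.6148
z = (x̄−μ₀)/SE = (51.73−54)/3.6148 = -0.6280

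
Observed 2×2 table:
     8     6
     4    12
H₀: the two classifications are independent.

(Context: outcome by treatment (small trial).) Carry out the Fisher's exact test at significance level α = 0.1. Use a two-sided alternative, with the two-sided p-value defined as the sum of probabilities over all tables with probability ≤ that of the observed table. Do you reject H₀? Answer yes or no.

reject H₀: no

Margins: r₁=14, r₂=16, c₁=12, c₂=18, n=30
p_obs = C(14,8)·C(16,4)/C(30,12); sum pmf over tables with pmf ≤ p_obs
p-value (two-sided) = 0.13491
At α=0.1: p ≥ α → fail to reject H₀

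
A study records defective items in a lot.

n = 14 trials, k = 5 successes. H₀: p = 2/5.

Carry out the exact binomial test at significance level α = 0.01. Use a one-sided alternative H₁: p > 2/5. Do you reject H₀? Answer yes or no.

reject H₀: no

Exact binomial: n=14, k=5, p₀=2/5=0.4000
P(X≥5) from Σ C(n,i)·p₀^i·(1−p₀)^(n−i)
p-value (one-sided, H₁ greater) = 0.72074
At α=0.01: p ≥ α → fail to reject H₀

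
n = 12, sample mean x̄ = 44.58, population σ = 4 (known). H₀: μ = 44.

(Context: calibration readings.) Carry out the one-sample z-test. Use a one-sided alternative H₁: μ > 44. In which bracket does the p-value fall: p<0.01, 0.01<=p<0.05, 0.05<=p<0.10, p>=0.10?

p-value bracket: p>=0.10

SE = σ/√n = 4/√12 = 1.1547
z = (x̄−μ₀)/SE = (44.58−44)/1.1547 = 0.5023
p-value (one-sided, H₁ greater) = 0.30773
→ bracket: p>=0.10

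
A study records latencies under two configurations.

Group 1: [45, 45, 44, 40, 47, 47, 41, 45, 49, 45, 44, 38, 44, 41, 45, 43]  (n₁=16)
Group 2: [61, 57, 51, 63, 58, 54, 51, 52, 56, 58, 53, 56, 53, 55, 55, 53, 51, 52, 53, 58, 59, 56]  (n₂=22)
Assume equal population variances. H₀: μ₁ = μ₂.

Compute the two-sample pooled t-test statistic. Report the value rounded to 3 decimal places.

x̄₁=43.938, s₁=2.816, n₁=16
x̄₂=55.227, s₂=3.323, n₂=22
s_p² = [15·2.816² + 21·3.323²]/36 = 9.7445
SE = √(s_p²·(1/16+1/22)) = 1.0257
t = (43.938−55.227)/1.0257 = -11.0074
df = 36

test statistic = -11.007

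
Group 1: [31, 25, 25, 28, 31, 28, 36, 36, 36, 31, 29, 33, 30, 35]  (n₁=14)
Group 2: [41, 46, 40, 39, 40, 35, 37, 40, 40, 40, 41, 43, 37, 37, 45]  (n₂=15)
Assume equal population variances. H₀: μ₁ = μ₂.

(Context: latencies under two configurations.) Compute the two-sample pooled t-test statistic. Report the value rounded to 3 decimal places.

x̄₁=31.000, s₁=3.823, n₁=14
x̄₂=40.067, s₂=2.987, n₂=15
s_p² = [13·3.823² + 14·2.987²]/27 = 11.6642
SE = √(s_p²·(1/14+1/15)) = 1.2692
t = (31.000−40.067)/1.2692 = -7.1438
df = 27

test statistic = -7.144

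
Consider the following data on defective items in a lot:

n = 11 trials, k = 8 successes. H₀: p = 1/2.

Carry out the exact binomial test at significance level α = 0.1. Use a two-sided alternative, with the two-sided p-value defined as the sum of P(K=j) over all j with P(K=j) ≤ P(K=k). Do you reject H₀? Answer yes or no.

Exact binomial: n=11, k=8, p₀=1/2=0.5000
P(X=j) = C(n,j)·p₀^j·(1−p₀)^(n−j); p = Σ P(X=j) over j with P(X=j) ≤ P(X=8)
p-value (two-sided) = 0.22656
At α=0.1: p ≥ α → fail to reject H₀

reject H₀: no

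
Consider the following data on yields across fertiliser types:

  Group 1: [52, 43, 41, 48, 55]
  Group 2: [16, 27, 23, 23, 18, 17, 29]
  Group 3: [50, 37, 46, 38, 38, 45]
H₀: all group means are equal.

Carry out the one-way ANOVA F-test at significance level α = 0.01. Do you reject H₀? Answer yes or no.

Group means [47.80, 21.86, 42.33], grand mean 35.889
SSB = Σnᵢ(x̄ᵢ−x̄)² = 2336.787; SSW = ΣΣ(x−x̄ᵢ)² = 436.990
MSB = 2336.787/2 = 1168.3937; MSW = 436.990/15 = 29.1327
F = MSB/MSW = 40.1059
df = (2, 15)
p-value (upper-tail) = 0.00000
At α=0.01: p < α → reject H₀

reject H₀: yes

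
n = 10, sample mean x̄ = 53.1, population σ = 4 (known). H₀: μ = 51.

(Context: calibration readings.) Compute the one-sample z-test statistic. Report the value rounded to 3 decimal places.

SE = σ/√n = 4/√10 = 1.2649
z = (x̄−μ₀)/SE = (53.1−51)/1.2649 = 1.6602

test statistic = 1.660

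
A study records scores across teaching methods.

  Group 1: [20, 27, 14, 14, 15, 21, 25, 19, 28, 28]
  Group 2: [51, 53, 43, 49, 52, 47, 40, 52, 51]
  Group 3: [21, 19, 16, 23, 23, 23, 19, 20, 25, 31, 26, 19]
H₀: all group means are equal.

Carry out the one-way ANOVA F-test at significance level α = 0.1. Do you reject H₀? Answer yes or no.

Group means [21.10, 48.67, 22.08], grand mean 29.484
SSB = Σnᵢ(x̄ᵢ−x̄)² = 4671.925; SSW = ΣΣ(x−x̄ᵢ)² = 627.817
MSB = 4671.925/2 = 2335.9626; MSW = 627.817/28 = 22.4220
F = MSB/MSW = 104.1816
df = (2, 28)
p-value (upper-tail) = 0.00000
At α=0.1: p < α → reject H₀

reject H₀: yes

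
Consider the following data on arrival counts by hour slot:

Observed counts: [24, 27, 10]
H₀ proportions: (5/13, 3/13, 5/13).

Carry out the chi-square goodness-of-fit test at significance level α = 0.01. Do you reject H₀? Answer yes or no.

n = 61; E_i = n·p_i = [23.46, 14.08, 23.46]
χ² = (24−23.46)²/23.46 + (27−14.08)²/14.08 + (10−23.46)²/23.46 = 19.6000
df = 2
p-value (upper-tail) = 0.00006
At α=0.01: p < α → reject H₀

reject H₀: yes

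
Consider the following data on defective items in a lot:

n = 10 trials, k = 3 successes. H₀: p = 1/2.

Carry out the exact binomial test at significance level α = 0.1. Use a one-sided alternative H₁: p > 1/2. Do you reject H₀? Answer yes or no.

reject H₀: no

Exact binomial: n=10, k=3, p₀=1/2=0.5000
P(X≥3) from Σ C(n,i)·p₀^i·(1−p₀)^(n−i)
p-value (one-sided, H₁ greater) = 0.94531
At α=0.1: p ≥ α → fail to reject H₀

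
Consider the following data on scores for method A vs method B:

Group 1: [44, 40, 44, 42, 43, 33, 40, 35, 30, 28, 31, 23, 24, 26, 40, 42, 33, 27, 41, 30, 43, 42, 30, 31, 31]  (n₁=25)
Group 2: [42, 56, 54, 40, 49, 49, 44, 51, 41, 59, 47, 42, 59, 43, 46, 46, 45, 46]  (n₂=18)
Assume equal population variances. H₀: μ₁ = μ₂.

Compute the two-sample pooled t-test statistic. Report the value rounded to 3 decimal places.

test statistic = -6.362

x̄₁=34.920, s₁=6.885, n₁=25
x̄₂=47.722, s₂=5.939, n₂=18
s_p² = [24·6.885² + 17·5.939²]/41 = 42.3769
SE = √(s_p²·(1/25+1/18)) = 2.0123
t = (34.920−47.722)/2.0123 = -6.3620
df = 41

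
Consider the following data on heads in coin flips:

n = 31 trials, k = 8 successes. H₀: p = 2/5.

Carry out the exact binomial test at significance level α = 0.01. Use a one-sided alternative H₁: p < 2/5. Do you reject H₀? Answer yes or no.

Exact binomial: n=31, k=8, p₀=2/5=0.4000
P(X≤8) from Σ C(n,i)·p₀^i·(1−p₀)^(n−i)
p-value (one-sided, H₁ less) = 0.07382
At α=0.01: p ≥ α → fail to reject H₀

reject H₀: no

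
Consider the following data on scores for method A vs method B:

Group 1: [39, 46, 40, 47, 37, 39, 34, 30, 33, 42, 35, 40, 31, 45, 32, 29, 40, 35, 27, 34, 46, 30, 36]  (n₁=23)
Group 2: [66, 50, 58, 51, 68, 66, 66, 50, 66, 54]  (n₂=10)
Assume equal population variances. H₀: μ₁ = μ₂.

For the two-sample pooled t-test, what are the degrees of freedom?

df = n₁ + n₂ − 2 = 23 + 10 − 2 = 31

degrees of freedom = 31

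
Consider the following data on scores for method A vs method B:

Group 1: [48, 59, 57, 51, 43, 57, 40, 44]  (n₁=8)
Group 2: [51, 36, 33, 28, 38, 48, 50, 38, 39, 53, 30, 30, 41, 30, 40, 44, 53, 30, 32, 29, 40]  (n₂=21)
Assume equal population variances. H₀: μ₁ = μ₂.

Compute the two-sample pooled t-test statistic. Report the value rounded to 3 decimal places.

test statistic = 3.311

x̄₁=49.875, s₁=7.259, n₁=8
x̄₂=38.714, s₂=8.391, n₂=21
s_p² = [7·7.259² + 20·8.391²]/27 = 65.8208
SE = √(s_p²·(1/8+1/21)) = 3.3707
t = (49.875−38.714)/3.3707 = 3.3111
df = 27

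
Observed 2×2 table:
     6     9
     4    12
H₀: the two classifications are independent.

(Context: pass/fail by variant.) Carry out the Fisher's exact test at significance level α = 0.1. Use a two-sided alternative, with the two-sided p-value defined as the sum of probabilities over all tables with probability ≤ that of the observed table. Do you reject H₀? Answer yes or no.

reject H₀: no

Margins: r₁=15, r₂=16, c₁=10, c₂=21, n=31
p_obs = C(15,6)·C(16,4)/C(31,10); sum pmf over tables with pmf ≤ p_obs
p-value (two-sided) = 0.45779
At α=0.1: p ≥ α → fail to reject H₀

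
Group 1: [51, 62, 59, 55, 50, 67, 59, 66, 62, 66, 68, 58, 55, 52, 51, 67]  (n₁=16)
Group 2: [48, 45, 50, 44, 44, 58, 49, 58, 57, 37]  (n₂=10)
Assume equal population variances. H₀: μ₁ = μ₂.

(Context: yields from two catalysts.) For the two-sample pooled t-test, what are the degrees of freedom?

degrees of freedom = 24

df = n₁ + n₂ − 2 = 16 + 10 − 2 = 24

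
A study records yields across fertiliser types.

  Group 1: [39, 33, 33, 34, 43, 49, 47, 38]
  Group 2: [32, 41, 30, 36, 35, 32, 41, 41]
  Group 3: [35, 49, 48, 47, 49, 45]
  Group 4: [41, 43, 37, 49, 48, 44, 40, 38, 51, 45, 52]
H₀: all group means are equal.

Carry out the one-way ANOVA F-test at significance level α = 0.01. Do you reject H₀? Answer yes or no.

reject H₀: yes

Group means [39.50, 36.00, 45.50, 44.36], grand mean 41.364
SSB = Σnᵢ(x̄ᵢ−x̄)² = 459.591; SSW = ΣΣ(x−x̄ᵢ)² = 828.045
MSB = 459.591/3 = 153.1970; MSW = 828.045/29 = 28.5533
F = MSB/MSW = 5.3653
df = (3, 29)
p-value (upper-tail) = 0.00461
At α=0.01: p < α → reject H₀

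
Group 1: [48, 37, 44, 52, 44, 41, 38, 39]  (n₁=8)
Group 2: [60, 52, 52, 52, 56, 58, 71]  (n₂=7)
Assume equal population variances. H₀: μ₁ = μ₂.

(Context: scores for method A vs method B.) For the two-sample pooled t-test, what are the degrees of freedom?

degrees of freedom = 13

df = n₁ + n₂ − 2 = 8 + 7 − 2 = 13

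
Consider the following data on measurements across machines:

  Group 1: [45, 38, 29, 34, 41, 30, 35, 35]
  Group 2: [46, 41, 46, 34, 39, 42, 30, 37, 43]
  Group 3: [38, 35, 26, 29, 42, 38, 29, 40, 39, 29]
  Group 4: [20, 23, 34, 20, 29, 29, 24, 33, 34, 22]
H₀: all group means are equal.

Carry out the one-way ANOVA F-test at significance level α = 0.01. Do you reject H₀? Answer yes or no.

reject H₀: yes

Group means [35.88, 39.78, 34.50, 26.80], grand mean 34.000
SSB = Σnᵢ(x̄ᵢ−x̄)² = 849.469; SSW = ΣΣ(x−x̄ᵢ)² = 1016.531
MSB = 849.469/3 = 283.1565; MSW = 1016.531/33 = 30.8040
F = MSB/MSW = 9.1922
df = (3, 33)
p-value (upper-tail) = 0.00015
At α=0.01: p < α → reject H₀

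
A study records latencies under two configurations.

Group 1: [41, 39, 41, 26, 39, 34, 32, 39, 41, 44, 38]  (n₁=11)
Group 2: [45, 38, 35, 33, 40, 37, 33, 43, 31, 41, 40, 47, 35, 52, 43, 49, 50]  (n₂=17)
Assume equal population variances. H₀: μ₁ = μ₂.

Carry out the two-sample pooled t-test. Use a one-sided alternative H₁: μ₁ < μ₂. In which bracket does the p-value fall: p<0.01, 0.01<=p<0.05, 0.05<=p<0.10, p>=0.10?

x̄₁=37.636, s₁=5.104, n₁=11
x̄₂=40.706, s₂=6.381, n₂=17
s_p² = [10·5.104² + 16·6.381²]/26 = 35.0798
SE = √(s_p²·(1/11+1/17)) = 2.2919
t = (37.636−40.706)/2.2919 = -1.3393
df = 26
p-value (one-sided, H₁ less) = 0.09603
→ bracket: 0.05<=p<0.10

p-value bracket: 0.05<=p<0.10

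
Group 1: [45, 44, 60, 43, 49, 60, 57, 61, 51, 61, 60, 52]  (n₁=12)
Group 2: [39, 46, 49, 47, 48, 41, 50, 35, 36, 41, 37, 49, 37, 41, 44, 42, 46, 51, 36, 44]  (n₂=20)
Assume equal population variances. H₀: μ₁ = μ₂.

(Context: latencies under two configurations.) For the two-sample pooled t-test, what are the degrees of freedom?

degrees of freedom = 30

df = n₁ + n₂ − 2 = 12 + 20 − 2 = 30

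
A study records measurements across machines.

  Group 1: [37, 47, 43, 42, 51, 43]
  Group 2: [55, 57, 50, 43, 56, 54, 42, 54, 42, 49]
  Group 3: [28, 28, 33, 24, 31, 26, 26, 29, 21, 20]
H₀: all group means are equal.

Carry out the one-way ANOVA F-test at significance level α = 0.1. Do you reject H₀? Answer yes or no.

reject H₀: yes

Group means [43.83, 50.20, 26.60], grand mean 39.654
SSB = Σnᵢ(x̄ᵢ−x̄)² = 2921.051; SSW = ΣΣ(x−x̄ᵢ)² = 584.833
MSB = 2921.051/2 = 1460.5256; MSW = 584.833/23 = 25.4275
F = MSB/MSW = 57.4387
df = (2, 23)
p-value (upper-tail) = 0.00000
At α=0.1: p < α → reject H₀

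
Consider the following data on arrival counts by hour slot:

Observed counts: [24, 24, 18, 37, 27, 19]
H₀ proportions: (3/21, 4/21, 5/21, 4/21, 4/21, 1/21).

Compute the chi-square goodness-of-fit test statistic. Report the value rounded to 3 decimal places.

n = 149; E_i = n·p_i = [21.29, 28.38, 35.48, 28.38, 28.38, 7.10]
χ² = (24−21.29)²/21.29 + (24−28.38)²/28.38 + (18−35.48)²/35.48 + (37−28.38)²/28.38 + (27−28.38)²/28.38 + (19−7.10)²/7.10 = 32.2906
df = 5

test statistic = 32.291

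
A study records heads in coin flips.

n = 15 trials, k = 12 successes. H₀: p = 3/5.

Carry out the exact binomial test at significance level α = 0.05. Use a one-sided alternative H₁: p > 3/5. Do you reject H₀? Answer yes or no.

Exact binomial: n=15, k=12, p₀=3/5=0.6000
P(X≥12) from Σ C(n,i)·p₀^i·(1−p₀)^(n−i)
p-value (one-sided, H₁ greater) = 0.09050
At α=0.05: p ≥ α → fail to reject H₀

reject H₀: no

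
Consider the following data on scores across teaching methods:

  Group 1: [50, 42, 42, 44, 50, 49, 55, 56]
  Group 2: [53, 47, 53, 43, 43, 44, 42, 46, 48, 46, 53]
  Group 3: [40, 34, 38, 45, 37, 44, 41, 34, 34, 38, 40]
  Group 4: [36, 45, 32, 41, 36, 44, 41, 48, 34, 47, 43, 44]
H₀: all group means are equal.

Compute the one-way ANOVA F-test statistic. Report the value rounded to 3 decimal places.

test statistic = 10.346

Group means [48.50, 47.09, 38.64, 40.92], grand mean 43.381
SSB = Σnᵢ(x̄ᵢ−x̄)² = 681.534; SSW = ΣΣ(x−x̄ᵢ)² = 834.371
MSB = 681.534/3 = 227.1778; MSW = 834.371/38 = 21.9571
F = MSB/MSW = 10.3464
df = (3, 38)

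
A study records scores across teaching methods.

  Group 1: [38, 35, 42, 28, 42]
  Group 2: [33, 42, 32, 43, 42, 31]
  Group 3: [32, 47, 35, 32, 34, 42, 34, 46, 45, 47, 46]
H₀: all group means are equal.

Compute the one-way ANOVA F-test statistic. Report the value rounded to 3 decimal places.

Group means [37.00, 37.17, 40.00], grand mean 38.545
SSB = Σnᵢ(x̄ᵢ−x̄)² = 46.621; SSW = ΣΣ(x−x̄ᵢ)² = 722.833
MSB = 46.621/2 = 23.3106; MSW = 722.833/19 = 38.0439
F = MSB/MSW = 0.6127
df = (2, 19)

test statistic = 0.613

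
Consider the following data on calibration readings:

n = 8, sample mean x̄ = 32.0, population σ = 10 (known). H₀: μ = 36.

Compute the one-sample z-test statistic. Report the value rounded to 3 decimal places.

SE = σ/√n = 10/√8 = 3.5355
z = (x̄−μ₀)/SE = (32.0−36)/3.5355 = -1.1314

test statistic = -1.131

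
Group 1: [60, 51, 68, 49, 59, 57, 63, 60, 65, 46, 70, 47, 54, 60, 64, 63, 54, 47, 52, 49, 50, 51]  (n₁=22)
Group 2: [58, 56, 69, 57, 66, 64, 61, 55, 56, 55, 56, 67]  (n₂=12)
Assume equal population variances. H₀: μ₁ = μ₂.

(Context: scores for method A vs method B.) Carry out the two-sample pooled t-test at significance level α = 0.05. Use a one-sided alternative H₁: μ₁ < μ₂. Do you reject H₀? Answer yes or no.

reject H₀: no

x̄₁=56.318, s₁=7.266, n₁=22
x̄₂=60.000, s₂=5.170, n₂=12
s_p² = [21·7.266² + 11·5.170²]/32 = 43.8366
SE = √(s_p²·(1/22+1/12)) = 2.3761
t = (56.318−60.000)/2.3761 = -1.5496
df = 32
p-value (one-sided, H₁ less) = 0.06554
At α=0.05: p ≥ α → fail to reject H₀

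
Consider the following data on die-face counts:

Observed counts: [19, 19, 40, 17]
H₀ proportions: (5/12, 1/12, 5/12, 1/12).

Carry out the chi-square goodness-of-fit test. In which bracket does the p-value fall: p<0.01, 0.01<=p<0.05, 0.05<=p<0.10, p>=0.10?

p-value bracket: p<0.01

n = 95; E_i = n·p_i = [39.58, 7.92, 39.58, 7.92]
χ² = (19−39.58)²/39.58 + (19−7.92)²/7.92 + (40−39.58)²/39.58 + (17−7.92)²/7.92 = 36.6463
df = 3
p-value (upper-tail) = 0.00000
→ bracket: p<0.01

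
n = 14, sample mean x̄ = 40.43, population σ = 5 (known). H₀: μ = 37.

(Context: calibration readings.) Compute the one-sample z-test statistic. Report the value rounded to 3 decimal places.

test statistic = 2.567

SE = σ/√n = 5/√14 = 1.3363
z = (x̄−μ₀)/SE = (40.43−37)/1.3363 = 2.5668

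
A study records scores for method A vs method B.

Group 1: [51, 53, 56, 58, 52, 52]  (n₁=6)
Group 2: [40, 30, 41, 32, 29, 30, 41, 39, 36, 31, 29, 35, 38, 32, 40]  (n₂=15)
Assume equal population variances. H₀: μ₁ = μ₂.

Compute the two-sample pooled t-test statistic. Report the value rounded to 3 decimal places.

test statistic = 9.186

x̄₁=53.667, s₁=2.733, n₁=6
x̄₂=34.867, s₂=4.658, n₂=15
s_p² = [5·2.733² + 14·4.658²]/19 = 17.9509
SE = √(s_p²·(1/6+1/15)) = 2.0466
t = (53.667−34.867)/2.0466 = 9.1860
df = 19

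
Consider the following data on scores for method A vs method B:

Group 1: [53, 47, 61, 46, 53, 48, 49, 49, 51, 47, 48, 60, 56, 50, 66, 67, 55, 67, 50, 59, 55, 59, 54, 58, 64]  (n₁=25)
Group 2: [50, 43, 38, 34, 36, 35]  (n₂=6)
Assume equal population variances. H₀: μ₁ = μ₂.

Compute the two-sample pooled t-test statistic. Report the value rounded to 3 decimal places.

test statistic = 5.243

x̄₁=54.880, s₁=6.604, n₁=25
x̄₂=39.333, s₂=6.121, n₂=6
s_p² = [24·6.604² + 5·6.121²]/29 = 42.5508
SE = √(s_p²·(1/25+1/6)) = 2.9654
t = (54.880−39.333)/2.9654 = 5.2426
df = 29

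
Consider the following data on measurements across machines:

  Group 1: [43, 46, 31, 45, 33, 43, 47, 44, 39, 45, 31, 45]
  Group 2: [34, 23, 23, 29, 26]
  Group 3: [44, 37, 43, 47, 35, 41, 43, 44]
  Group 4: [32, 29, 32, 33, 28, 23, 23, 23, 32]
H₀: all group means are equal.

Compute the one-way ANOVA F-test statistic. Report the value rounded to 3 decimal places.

test statistic = 20.293

Group means [41.00, 27.00, 41.75, 28.33], grand mean 35.765
SSB = Σnᵢ(x̄ᵢ−x̄)² = 1496.618; SSW = ΣΣ(x−x̄ᵢ)² = 737.500
MSB = 1496.618/3 = 498.8725; MSW = 737.500/30 = 24.5833
F = MSB/MSW = 20.2931
df = (3, 30)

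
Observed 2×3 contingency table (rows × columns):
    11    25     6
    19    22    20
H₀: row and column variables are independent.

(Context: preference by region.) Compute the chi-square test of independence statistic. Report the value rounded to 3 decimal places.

test statistic = 6.582

Row totals [42, 61], col totals [30, 47, 26], n=103
χ² = (11−12.23)²/12.23 + (25−19.17)²/19.17 + (6−10.60)²/10.60 + (19−17.77)²/17.77 + (22−27.83)²/27.83 + (20−15.40)²/15.40 = 6.5824
df = 2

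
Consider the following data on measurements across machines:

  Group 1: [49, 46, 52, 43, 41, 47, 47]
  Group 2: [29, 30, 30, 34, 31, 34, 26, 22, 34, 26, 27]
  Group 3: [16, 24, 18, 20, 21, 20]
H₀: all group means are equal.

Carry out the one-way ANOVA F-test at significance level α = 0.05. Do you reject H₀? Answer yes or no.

reject H₀: yes

Group means [46.43, 29.36, 19.83], grand mean 31.958
SSB = Σnᵢ(x̄ᵢ−x̄)² = 2421.865; SSW = ΣΣ(x−x̄ᵢ)² = 267.093
MSB = 2421.865/2 = 1210.9326; MSW = 267.093/21 = 12.7187
F = MSB/MSW = 95.2087
df = (2, 21)
p-value (upper-tail) = 0.00000
At α=0.05: p < α → reject H₀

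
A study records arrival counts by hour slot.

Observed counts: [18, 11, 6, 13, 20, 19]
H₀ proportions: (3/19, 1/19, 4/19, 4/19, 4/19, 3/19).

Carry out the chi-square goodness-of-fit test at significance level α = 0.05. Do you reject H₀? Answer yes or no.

reject H₀: yes

n = 87; E_i = n·p_i = [13.74, 4.58, 18.32, 18.32, 18.32, 13.74]
χ² = (18−13.74)²/13.74 + (11−4.58)²/4.58 + (6−18.32)²/18.32 + (13−18.32)²/18.32 + (20−18.32)²/18.32 + (19−13.74)²/13.74 = 22.3228
df = 5
p-value (upper-tail) = 0.00045
At α=0.05: p < α → reject H₀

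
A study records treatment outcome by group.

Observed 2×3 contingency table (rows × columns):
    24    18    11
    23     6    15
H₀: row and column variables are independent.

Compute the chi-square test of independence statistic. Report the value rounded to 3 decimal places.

test statistic = 5.852

Row totals [53, 44], col totals [47, 24, 26], n=97
χ² = (24−25.68)²/25.68 + (18−13.11)²/13.11 + (11−14.21)²/14.21 + (23−21.32)²/21.32 + (6−10.89)²/10.89 + (15−11.79)²/11.79 = 5.8520
df = 2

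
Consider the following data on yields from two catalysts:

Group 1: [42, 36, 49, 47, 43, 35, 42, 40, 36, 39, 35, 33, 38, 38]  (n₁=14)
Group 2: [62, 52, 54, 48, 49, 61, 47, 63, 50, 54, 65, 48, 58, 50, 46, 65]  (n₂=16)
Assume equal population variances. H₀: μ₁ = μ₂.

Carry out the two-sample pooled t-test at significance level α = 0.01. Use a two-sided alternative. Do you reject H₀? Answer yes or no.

reject H₀: yes

x̄₁=39.500, s₁=4.670, n₁=14
x̄₂=54.500, s₂=6.802, n₂=16
s_p² = [13·4.670² + 15·6.802²]/28 = 34.9107
SE = √(s_p²·(1/14+1/16)) = 2.1623
t = (39.500−54.500)/2.1623 = -6.9371
df = 28
p-value (two-sided) = 0.00000
At α=0.01: p < α → reject H₀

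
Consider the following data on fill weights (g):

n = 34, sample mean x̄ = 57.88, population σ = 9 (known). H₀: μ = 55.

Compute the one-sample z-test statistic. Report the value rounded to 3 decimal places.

test statistic = 1.866

SE = σ/√n = 9/√34 = 1.5435
z = (x̄−μ₀)/SE = (57.88−55)/1.5435 = 1.8659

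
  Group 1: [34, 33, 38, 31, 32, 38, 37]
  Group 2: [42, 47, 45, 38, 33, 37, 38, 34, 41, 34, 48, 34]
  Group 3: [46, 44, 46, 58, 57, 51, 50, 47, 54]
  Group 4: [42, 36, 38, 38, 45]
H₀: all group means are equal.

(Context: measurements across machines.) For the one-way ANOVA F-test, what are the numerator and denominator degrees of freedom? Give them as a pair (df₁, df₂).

k = 4 groups, N = 33 total
df = (k−1, N−k) = (4−1, 33−4) = (3, 29)

degrees of freedom = [3, 29]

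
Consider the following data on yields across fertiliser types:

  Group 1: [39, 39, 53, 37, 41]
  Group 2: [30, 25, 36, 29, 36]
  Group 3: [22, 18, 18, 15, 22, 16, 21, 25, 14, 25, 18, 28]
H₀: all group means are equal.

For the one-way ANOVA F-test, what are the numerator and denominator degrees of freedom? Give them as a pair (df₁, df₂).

k = 3 groups, N = 22 total
df = (k−1, N−k) = (3−1, 22−3) = (2, 19)

degrees of freedom = [2, 19]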